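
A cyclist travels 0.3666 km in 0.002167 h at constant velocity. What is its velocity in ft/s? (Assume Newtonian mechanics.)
v = d/t (with unit conversion) = 154.2 ft/s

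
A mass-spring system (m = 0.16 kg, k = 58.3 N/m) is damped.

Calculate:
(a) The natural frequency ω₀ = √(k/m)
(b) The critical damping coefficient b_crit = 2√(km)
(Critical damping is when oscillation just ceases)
ω₀ = √(k/m) = √(58.3/0.16) = 19.09 rad/s
b_crit = 2√(km) = 2√(58.3×0.16) = 6.108 kg/s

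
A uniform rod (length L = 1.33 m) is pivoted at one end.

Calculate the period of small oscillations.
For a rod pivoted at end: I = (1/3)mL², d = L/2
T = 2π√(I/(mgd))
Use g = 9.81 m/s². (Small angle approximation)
I/m = (1/3)L² = 0.5896 m²; d = L/2 = 0.665 m
T = 2π√(I/(mgd)) = 2π√(0.5896/(9.81×0.665)) = 1.889 s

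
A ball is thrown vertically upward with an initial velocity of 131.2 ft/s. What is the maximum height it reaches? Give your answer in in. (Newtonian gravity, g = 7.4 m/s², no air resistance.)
h_max = v₀²/(2g) (with unit conversion) = 4254.0 in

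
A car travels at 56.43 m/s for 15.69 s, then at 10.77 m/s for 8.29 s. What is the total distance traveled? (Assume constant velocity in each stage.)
d₁ = v₁t₁ = 56.43 × 15.69 = 885.387 m
d₂ = v₂t₂ = 10.77 × 8.29 = 89.2833 m
d_total = 885.387 + 89.2833 = 974.67 m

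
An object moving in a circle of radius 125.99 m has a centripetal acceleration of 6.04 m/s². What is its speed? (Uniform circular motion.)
v = √(a_c × r) = √(6.04 × 125.99) = 27.59 m/s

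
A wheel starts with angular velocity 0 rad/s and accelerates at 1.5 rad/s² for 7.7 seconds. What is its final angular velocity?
ω = ω₀ + αt = 0 + 1.5 × 7.7 = 11.55 rad/s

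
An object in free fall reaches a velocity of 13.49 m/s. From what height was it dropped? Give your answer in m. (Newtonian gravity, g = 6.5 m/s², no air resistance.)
h = v²/(2g) = 14.0 m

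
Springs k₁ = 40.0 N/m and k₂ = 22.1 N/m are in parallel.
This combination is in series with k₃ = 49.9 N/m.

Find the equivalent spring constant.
k₁₂ = k₁ + k₂ = 62.1 N/m (parallel)
1/k_eq = 1/k₁₂ + 1/k₃ → k_eq = 27.67 N/m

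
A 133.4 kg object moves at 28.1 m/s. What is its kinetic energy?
KE = ½mv² = ½×133.4×28.1² = 52666.99 J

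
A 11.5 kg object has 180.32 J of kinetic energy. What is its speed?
KE = ½mv² → v = √(2KE/m) = √(2×180.32/11.5) = 5.6 m/s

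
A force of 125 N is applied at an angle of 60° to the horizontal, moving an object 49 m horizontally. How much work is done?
W = Fd cosθ = 125×49×cos(60°) = 3062.5 J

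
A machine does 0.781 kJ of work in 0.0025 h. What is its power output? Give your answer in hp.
P = W/t = 781 J / 9 s = 86.78 W = 0.1164 hp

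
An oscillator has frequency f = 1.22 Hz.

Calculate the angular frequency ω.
ω = 2πf = 2π×1.22 = 7.665 rad/s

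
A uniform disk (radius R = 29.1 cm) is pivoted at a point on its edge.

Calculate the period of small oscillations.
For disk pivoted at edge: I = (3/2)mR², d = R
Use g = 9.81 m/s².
I/m = (3/2)R² = 0.127 m²; d = R = 0.291 m
T = 2π√((3/2)R²/(gR)) = 2π√(3R/(2g)) = 1.325 s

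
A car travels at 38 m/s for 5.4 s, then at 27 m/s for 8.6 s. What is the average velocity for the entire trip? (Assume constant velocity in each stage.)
d₁ = v₁t₁ = 38 × 5.4 = 205.2 m
d₂ = v₂t₂ = 27 × 8.6 = 232.2 m
d_total = 437.4 m, t_total = 14 s
v_avg = d_total/t_total = 437.4/14 = 31.24 m/s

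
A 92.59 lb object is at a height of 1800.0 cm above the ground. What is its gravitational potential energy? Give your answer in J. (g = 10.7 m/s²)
PE = mgh = 42 kg × 10.7 m/s² × 18 m = 8089 J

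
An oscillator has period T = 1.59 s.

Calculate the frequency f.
f = 1/T = 1/1.59 = 0.6289 Hz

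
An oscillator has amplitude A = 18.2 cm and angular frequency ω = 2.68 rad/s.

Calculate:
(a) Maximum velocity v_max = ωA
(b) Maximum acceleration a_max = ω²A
v_max = ωA = 2.68×0.182 = 0.4878 m/s
a_max = ω²A = 2.68²×0.182 = 1.307 m/s²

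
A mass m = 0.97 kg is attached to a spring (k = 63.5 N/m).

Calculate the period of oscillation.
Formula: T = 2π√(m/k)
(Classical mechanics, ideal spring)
T = 2π√(m/k) = 2π√(0.97/63.5) = 0.7766 s; f = 1/T = 1.288 Hz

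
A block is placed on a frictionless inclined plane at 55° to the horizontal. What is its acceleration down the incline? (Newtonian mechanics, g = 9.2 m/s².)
a = g sin(θ) = 9.2 × sin(55°) = 9.2 × 0.8192 = 7.54 m/s²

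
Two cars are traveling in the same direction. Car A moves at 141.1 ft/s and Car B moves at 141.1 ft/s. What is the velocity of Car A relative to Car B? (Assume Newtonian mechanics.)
v_rel = v_A - v_B = 141.1 - 141.1 = 0.0 ft/s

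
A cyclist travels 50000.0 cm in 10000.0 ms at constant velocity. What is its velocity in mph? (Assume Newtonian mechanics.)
v = d/t (with unit conversion) = 111.8 mph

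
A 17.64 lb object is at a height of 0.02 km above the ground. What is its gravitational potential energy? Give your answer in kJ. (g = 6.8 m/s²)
PE = mgh = 8.001 kg × 6.8 m/s² × 20 m = 1088 J = 1.088 kJ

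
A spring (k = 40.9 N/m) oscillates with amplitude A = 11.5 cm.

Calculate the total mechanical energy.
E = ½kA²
E = ½kA² = ½×40.9×(0.115)² = 0.2705 J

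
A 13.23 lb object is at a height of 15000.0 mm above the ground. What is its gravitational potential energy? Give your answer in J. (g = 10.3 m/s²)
PE = mgh = 6.001 kg × 10.3 m/s² × 15 m = 927.2 J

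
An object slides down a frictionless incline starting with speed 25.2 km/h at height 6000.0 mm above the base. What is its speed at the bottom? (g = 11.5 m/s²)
½mv₀² + mgh = ½mv² → v = √(v₀² + 2gh) = √(7² + 2×11.5×6) = 13.67 m/s = 49.23 km/h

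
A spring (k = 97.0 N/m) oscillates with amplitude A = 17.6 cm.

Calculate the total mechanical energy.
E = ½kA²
E = ½kA² = ½×97.0×(0.176)² = 1.502 J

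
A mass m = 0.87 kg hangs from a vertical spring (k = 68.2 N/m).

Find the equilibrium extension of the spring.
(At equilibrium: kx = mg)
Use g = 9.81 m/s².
x_eq = mg/k = 0.87×9.81/68.2 = 0.1251 m = 12.51 cm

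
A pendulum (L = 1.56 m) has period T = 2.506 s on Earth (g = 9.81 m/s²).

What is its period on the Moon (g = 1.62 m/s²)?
T = 2π√(L/g), so T_moon/T_earth = √(g_earth/g_moon)
T_moon = 2π√(1.56/1.62) = 6.166 s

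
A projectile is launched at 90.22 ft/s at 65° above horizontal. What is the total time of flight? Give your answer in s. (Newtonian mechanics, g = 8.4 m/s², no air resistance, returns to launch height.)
T = 2v₀sin(θ)/g (with unit conversion) = 5.934 s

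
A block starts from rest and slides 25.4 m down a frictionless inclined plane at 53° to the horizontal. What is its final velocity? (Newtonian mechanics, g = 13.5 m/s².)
a = g sin(θ) = 13.5 × sin(53°) = 10.78 m/s²
v = √(2ad) = √(2 × 10.78 × 25.4) = 23.4 m/s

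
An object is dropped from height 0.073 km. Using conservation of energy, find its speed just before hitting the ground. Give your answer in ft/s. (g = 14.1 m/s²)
mgh = ½mv² → v = √(2gh) = √(2×14.1×73) = 45.37 m/s = 148.9 ft/s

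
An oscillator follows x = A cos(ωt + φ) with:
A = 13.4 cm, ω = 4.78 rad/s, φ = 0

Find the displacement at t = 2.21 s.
x = A cos(ωt + φ) = 13.4×cos(4.78×2.21 + 0) = -5.608 cm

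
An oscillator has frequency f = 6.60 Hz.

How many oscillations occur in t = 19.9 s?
n = f×t = 6.6×19.9 = 131.3 oscillations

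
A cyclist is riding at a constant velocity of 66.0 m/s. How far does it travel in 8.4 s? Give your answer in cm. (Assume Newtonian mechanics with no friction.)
d = vt (with unit conversion) = 55440.0 cm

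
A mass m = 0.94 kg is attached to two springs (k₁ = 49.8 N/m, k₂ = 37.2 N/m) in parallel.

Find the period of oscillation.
k_eq = k₁+k₂ = 87 N/m
T = 2π√(m/k_eq) = 2π√(0.94/87) = 0.6531 s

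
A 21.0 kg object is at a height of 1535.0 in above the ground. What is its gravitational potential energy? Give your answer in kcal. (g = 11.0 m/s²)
PE = mgh = 21 kg × 11.0 m/s² × 38.99 m = 9006 J = 2.153 kcal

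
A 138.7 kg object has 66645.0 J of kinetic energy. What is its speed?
KE = ½mv² → v = √(2KE/m) = √(2×66645.0/138.7) = 31.0 m/s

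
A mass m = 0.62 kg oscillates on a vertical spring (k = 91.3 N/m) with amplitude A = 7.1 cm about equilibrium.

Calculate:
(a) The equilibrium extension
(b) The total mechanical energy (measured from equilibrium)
x_eq = mg/k = 0.62×9.81/91.3 = 0.06662 m = 6.662 cm
E = ½kA² = ½×91.3×(0.071)² = 0.2301 J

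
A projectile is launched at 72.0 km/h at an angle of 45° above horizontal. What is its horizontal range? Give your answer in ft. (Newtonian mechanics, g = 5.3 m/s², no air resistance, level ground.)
R = v₀² sin(2θ) / g (with unit conversion) = 247.6 ft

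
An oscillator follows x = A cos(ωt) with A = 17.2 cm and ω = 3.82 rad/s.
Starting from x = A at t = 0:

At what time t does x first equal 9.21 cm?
cos(ωt) = x/A = 9.21/17.2 = 0.5355
ωt = arccos(0.5355) = 1.006 rad
t = 1.006/3.82 = 0.2633 s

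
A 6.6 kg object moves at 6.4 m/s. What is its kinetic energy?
KE = ½mv² = ½×6.6×6.4² = 135.168 J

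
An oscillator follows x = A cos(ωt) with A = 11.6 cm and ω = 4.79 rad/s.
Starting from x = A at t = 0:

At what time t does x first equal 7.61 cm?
cos(ωt) = x/A = 7.61/11.6 = 0.656
ωt = arccos(0.656) = 0.8552 rad
t = 0.8552/4.79 = 0.1785 s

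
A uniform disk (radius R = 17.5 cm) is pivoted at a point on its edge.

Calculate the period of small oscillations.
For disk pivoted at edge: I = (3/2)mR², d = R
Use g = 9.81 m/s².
I/m = (3/2)R² = 0.04594 m²; d = R = 0.175 m
T = 2π√((3/2)R²/(gR)) = 2π√(3R/(2g)) = 1.028 s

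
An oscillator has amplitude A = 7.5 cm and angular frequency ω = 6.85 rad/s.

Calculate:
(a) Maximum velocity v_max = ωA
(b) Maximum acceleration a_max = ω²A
v_max = ωA = 6.85×0.075 = 0.5138 m/s
a_max = ω²A = 6.85²×0.075 = 3.519 m/s²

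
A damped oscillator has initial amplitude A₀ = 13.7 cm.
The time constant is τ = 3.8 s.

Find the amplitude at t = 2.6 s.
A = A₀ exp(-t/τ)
A = A₀ exp(−t/τ) = 13.7×exp(−2.6/3.8) = 6.911 cm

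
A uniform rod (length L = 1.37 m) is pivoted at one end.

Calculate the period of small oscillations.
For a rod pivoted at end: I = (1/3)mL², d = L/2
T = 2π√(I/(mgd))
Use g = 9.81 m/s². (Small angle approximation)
I/m = (1/3)L² = 0.6256 m²; d = L/2 = 0.685 m
T = 2π√(I/(mgd)) = 2π√(0.6256/(9.81×0.685)) = 1.917 s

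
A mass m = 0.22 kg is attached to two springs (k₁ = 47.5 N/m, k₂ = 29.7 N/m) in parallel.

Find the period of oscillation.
k_eq = k₁+k₂ = 77.2 N/m
T = 2π√(m/k_eq) = 2π√(0.22/77.2) = 0.3354 s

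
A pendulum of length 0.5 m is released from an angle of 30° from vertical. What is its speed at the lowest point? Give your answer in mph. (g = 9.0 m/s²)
h = L(1 − cosθ) = 0.5×(1 − cos30°) = 0.06699 m
v = √(2gh) = √(2×9.0×0.06699) = 1.098 m/s = 2.456 mph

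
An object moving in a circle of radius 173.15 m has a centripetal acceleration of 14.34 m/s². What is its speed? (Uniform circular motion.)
v = √(a_c × r) = √(14.34 × 173.15) = 49.83 m/s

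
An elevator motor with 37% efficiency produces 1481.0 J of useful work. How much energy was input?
W_in = W_out/η = 1481.0/0.37 = 4002.7 J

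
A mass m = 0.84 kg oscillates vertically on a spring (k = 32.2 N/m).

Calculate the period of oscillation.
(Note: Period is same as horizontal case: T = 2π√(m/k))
T = 2π√(m/k) = 2π√(0.84/32.2) = 1.015 s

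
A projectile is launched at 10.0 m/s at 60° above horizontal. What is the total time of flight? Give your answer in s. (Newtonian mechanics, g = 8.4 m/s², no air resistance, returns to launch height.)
T = 2v₀sin(θ)/g = 2.062 s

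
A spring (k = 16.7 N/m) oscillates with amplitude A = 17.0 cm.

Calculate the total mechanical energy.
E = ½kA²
E = ½kA² = ½×16.7×(0.17)² = 0.2413 J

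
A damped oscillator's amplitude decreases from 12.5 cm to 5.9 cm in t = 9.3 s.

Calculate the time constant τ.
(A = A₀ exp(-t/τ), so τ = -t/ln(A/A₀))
A/A₀ = 5.9/12.5 = 0.472; ln(A/A₀) = -0.7508
τ = −t/ln(A/A₀) = −9.3/-0.7508 = 12.39 s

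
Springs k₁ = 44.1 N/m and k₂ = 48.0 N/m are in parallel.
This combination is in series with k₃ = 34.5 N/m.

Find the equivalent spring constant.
k₁₂ = k₁ + k₂ = 92.1 N/m (parallel)
1/k_eq = 1/k₁₂ + 1/k₃ → k_eq = 25.1 N/m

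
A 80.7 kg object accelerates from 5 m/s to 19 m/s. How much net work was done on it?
W_net = ΔKE = ½m(v₂² − v₁²) = ½×80.7×(19² − 5²) = 13557.6 J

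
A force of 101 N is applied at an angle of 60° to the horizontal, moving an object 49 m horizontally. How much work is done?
W = Fd cosθ = 101×49×cos(60°) = 2474.5 J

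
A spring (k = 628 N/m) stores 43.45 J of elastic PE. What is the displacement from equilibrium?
PE = ½kx² → x = √(2PE/k) = √(2×43.45/628) = 0.372 m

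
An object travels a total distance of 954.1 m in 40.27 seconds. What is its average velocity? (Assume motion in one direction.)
v_avg = Δd / Δt = 954.1 / 40.27 = 23.69 m/s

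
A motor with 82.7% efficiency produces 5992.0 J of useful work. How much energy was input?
W_in = W_out/η = 5992.0/0.827 = 7245.5 J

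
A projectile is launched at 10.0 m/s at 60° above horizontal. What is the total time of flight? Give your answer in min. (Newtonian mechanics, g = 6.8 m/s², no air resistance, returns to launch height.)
T = 2v₀sin(θ)/g (with unit conversion) = 0.04245 min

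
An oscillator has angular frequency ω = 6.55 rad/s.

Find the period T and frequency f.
T = 2π/ω = 2π/6.55 = 0.9593 s; f = ω/2π = 1.042 Hz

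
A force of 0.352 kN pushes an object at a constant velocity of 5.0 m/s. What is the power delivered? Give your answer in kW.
P = Fv = 352 N × 5 m/s = 1760 W = 1.76 kW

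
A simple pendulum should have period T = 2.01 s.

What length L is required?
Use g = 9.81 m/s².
T = 2π√(L/g) → L = g(T/2π)² = 9.81×(2.01/2π)² = 1.004 m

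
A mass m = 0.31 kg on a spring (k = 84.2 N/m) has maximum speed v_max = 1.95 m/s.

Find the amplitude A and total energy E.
½mv²_max = ½kA² → A = v_max√(m/k) = 1.95×√(0.31/84.2) = 0.1183 m = 11.83 cm
E = ½mv²_max = ½×0.31×1.95² = 0.5894 J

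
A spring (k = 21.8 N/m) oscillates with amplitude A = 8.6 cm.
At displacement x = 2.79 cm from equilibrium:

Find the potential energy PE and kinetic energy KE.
E_total = ½kA² = ½×21.8×(0.086)² = 0.08062 J
PE = ½kx² = ½×21.8×(0.0279)² = 0.008485 J
KE = E_total − PE = 0.07213 J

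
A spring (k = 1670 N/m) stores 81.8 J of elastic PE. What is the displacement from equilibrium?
PE = ½kx² → x = √(2PE/k) = √(2×81.8/1670) = 0.313 m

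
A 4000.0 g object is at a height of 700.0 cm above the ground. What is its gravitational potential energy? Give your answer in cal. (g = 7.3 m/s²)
PE = mgh = 4 kg × 7.3 m/s² × 7 m = 204.4 J = 48.85 cal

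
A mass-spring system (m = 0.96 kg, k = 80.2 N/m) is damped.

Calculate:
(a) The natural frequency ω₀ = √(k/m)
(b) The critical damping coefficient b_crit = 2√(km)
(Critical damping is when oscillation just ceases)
ω₀ = √(k/m) = √(80.2/0.96) = 9.14 rad/s
b_crit = 2√(km) = 2√(80.2×0.96) = 17.55 kg/s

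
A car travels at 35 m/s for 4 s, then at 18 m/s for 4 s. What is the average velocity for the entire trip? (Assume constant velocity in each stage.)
d₁ = v₁t₁ = 35 × 4 = 140 m
d₂ = v₂t₂ = 18 × 4 = 72 m
d_total = 212 m, t_total = 8 s
v_avg = d_total/t_total = 212/8 = 26.5 m/s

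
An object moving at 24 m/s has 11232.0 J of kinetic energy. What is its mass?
KE = ½mv² → m = 2KE/v² = 2×11232.0/24² = 39.0 kg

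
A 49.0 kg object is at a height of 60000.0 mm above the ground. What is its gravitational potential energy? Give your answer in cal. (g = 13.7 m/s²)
PE = mgh = 49 kg × 13.7 m/s² × 60 m = 4.028e+04 J = 9627.0 cal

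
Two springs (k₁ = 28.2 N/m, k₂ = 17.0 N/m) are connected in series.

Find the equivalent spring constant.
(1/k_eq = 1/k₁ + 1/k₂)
1/k_eq = 1/28.2 + 1/17.0 = 0.094285; k_eq = 10.61 N/m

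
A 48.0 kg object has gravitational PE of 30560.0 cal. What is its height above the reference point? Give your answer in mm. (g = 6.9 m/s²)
PE = mgh → h = PE/(mg) = 1.279e+05 J / (48 kg × 6.9 m/s²) = 386.1 m = 386100.0 mm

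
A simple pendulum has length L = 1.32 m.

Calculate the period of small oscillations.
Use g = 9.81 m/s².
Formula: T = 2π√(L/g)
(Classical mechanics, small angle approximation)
T = 2π√(L/g) = 2π√(1.32/9.81) = 2.305 s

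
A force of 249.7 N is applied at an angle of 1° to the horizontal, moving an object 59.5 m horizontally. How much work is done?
W = Fd cosθ = 249.7×59.5×cos(1°) = 14855.0 J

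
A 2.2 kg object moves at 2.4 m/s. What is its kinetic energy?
KE = ½mv² = ½×2.2×2.4² = 6.336 J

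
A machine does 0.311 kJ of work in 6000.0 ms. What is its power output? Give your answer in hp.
P = W/t = 311 J / 6 s = 51.83 W = 0.06951 hp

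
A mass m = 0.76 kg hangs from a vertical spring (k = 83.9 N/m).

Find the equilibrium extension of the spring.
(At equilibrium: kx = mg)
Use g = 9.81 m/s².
x_eq = mg/k = 0.76×9.81/83.9 = 0.08886 m = 8.886 cm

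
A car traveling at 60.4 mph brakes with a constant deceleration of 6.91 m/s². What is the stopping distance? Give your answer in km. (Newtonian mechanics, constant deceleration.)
d = v₀² / (2a) (with unit conversion) = 0.05275 km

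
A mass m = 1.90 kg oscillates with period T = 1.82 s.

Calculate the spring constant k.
T = 2π√(m/k) → k = m(2π/T)² = 1.9×(2π/1.82)² = 22.64 N/m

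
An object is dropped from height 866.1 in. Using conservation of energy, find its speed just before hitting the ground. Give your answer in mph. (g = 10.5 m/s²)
mgh = ½mv² → v = √(2gh) = √(2×10.5×22) = 21.49 m/s = 48.08 mph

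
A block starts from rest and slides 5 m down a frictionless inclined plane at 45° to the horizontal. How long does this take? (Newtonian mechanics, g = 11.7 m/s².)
a = g sin(θ) = 11.7 × sin(45°) = 8.27 m/s²
t = √(2d/a) = √(2 × 5 / 8.27) = 1.1 s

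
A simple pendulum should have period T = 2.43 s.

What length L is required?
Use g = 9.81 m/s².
T = 2π√(L/g) → L = g(T/2π)² = 9.81×(2.43/2π)² = 1.467 m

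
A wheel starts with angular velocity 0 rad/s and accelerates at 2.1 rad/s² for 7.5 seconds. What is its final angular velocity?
ω = ω₀ + αt = 0 + 2.1 × 7.5 = 15.75 rad/s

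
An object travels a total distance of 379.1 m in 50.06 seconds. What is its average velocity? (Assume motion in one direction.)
v_avg = Δd / Δt = 379.1 / 50.06 = 7.57 m/s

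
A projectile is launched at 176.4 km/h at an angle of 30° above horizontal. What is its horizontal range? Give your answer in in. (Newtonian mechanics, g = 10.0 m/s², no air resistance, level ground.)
R = v₀² sin(2θ) / g (with unit conversion) = 8186.0 in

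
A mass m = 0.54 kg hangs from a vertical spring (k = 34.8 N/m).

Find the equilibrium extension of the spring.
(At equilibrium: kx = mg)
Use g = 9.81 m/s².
x_eq = mg/k = 0.54×9.81/34.8 = 0.1522 m = 15.22 cm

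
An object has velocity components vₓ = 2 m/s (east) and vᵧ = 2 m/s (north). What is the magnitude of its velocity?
|v| = √(vₓ² + vᵧ²) = √(2² + 2²) = √(8) = 2.83 m/s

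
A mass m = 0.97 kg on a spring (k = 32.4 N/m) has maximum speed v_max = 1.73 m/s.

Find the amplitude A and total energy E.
½mv²_max = ½kA² → A = v_max√(m/k) = 1.73×√(0.97/32.4) = 0.2993 m = 29.93 cm
E = ½mv²_max = ½×0.97×1.73² = 1.452 J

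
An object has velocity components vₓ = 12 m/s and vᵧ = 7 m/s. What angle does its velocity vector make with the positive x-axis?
θ = arctan(vᵧ/vₓ) = arctan(7/12) = 30.26°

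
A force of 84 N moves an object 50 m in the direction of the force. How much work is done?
W = Fd = 84×50 = 4200.0 J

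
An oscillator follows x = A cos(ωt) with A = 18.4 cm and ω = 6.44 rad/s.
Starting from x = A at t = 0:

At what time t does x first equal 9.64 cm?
cos(ωt) = x/A = 9.64/18.4 = 0.5239
ωt = arccos(0.5239) = 1.019 rad
t = 1.019/6.44 = 0.1583 s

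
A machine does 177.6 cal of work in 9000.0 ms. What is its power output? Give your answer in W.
P = W/t = 743.1 J / 9 s = 82.56 W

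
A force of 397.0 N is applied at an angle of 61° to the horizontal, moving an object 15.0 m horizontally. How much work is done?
W = Fd cosθ = 397.0×15.0×cos(61°) = 2887.0 J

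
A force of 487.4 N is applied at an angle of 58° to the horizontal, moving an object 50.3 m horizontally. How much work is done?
W = Fd cosθ = 487.4×50.3×cos(58°) = 12992.0 J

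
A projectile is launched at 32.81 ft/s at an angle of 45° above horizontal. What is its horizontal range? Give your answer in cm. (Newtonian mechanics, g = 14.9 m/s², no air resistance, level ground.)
R = v₀² sin(2θ) / g (with unit conversion) = 671.2 cm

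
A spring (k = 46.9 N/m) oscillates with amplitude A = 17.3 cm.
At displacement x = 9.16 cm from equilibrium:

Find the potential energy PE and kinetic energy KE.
E_total = ½kA² = ½×46.9×(0.173)² = 0.7018 J
PE = ½kx² = ½×46.9×(0.0916)² = 0.1968 J
KE = E_total − PE = 0.5051 J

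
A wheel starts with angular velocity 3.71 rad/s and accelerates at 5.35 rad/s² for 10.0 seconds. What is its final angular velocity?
ω = ω₀ + αt = 3.71 + 5.35 × 10.0 = 57.21 rad/s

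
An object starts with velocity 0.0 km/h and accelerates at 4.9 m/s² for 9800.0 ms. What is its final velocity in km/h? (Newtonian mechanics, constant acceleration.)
v = v₀ + at (with unit conversion) = 172.9 km/h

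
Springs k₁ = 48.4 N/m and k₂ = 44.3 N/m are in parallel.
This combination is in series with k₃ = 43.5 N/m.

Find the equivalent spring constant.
k₁₂ = k₁ + k₂ = 92.7 N/m (parallel)
1/k_eq = 1/k₁₂ + 1/k₃ → k_eq = 29.61 N/m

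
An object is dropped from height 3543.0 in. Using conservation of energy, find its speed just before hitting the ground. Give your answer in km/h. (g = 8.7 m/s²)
mgh = ½mv² → v = √(2gh) = √(2×8.7×89.99) = 39.57 m/s = 142.5 km/h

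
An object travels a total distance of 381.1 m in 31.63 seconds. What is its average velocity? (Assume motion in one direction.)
v_avg = Δd / Δt = 381.1 / 31.63 = 12.05 m/s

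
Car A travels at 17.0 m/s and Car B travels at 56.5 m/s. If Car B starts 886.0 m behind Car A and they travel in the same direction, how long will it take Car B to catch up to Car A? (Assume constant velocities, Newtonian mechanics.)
Relative speed: v_rel = 56.5 - 17.0 = 39.5 m/s
Time to catch: t = d₀/v_rel = 886.0/39.5 = 22.43 s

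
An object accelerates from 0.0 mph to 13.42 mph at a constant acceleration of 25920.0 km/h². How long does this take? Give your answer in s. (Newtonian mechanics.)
t = (v - v₀)/a (with unit conversion) = 3.0 s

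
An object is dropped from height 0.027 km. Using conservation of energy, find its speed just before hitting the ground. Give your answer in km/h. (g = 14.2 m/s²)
mgh = ½mv² → v = √(2gh) = √(2×14.2×27) = 27.69 m/s = 99.69 km/h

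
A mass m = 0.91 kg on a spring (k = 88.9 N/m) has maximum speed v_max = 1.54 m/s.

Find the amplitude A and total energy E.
½mv²_max = ½kA² → A = v_max√(m/k) = 1.54×√(0.91/88.9) = 0.1558 m = 15.58 cm
E = ½mv²_max = ½×0.91×1.54² = 1.079 J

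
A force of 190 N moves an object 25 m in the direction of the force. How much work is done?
W = Fd = 190×25 = 4750.0 J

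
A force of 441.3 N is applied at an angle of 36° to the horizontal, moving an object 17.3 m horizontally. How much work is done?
W = Fd cosθ = 441.3×17.3×cos(36°) = 6176.4 J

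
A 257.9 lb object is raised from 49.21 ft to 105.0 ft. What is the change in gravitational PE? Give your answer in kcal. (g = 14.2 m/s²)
ΔPE = mg(h₂ − h₁) = 117 kg × 14.2 m/s² × (32 − 15) m = 2.825e+04 J = 6.751 kcal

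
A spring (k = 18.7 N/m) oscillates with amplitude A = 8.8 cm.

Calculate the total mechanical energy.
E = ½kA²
E = ½kA² = ½×18.7×(0.088)² = 0.07241 J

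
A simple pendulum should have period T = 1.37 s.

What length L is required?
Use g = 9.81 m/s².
T = 2π√(L/g) → L = g(T/2π)² = 9.81×(1.37/2π)² = 0.4664 m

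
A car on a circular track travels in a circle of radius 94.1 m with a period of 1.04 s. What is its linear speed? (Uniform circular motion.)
v = 2πr/T = 2π×94.1/1.04 = 568.51 m/s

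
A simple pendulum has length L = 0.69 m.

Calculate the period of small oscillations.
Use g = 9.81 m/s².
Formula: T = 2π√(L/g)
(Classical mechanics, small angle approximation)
T = 2π√(L/g) = 2π√(0.69/9.81) = 1.666 s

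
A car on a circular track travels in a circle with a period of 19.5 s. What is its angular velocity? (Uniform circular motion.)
ω = 2π/T = 2π/19.5 = 0.3222 rad/s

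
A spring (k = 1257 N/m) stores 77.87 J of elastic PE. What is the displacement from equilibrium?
PE = ½kx² → x = √(2PE/k) = √(2×77.87/1257) = 0.352 m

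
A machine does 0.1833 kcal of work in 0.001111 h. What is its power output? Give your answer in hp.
P = W/t = 766.9 J / 4 s = 191.8 W = 0.2571 hp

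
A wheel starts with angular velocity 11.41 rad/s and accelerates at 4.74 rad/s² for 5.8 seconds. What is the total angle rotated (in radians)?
θ = ω₀t + ½αt² = 11.41×5.8 + ½×4.74×5.8² = 145.9 rad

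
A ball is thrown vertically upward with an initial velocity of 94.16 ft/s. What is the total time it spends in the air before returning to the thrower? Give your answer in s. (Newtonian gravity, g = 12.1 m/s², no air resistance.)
t_total = 2v₀/g (with unit conversion) = 4.744 s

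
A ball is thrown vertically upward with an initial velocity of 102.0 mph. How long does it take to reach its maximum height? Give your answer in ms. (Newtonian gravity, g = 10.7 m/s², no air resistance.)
t_up = v₀/g (with unit conversion) = 4262.0 ms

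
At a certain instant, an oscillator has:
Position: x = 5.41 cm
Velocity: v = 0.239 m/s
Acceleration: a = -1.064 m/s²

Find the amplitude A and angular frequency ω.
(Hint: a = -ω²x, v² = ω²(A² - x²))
a = −ω²x → ω = √(|a|/x) = √(1.064/0.0541) = 4.435 rad/s
v² = ω²(A² − x²) → A = √(x² + v²/ω²) = √(0.0541² + 0.239²/4.435²) = 0.07636 m = 7.636 cm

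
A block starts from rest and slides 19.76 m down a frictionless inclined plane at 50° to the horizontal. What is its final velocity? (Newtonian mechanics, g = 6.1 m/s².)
a = g sin(θ) = 6.1 × sin(50°) = 4.67 m/s²
v = √(2ad) = √(2 × 4.67 × 19.76) = 13.59 m/s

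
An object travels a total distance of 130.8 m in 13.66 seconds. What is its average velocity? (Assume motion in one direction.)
v_avg = Δd / Δt = 130.8 / 13.66 = 9.58 m/s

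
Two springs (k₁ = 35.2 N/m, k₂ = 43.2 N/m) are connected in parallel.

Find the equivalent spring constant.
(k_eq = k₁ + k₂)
k_eq = k₁ + k₂ = 35.2 + 43.2 = 78.4 N/m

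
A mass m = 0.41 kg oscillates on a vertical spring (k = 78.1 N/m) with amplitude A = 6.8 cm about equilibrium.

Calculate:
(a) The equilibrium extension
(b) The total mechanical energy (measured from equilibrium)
x_eq = mg/k = 0.41×9.81/78.1 = 0.0515 m = 5.15 cm
E = ½kA² = ½×78.1×(0.068)² = 0.1806 J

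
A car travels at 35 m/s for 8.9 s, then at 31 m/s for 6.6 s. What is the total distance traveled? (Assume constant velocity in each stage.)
d₁ = v₁t₁ = 35 × 8.9 = 311.5 m
d₂ = v₂t₂ = 31 × 6.6 = 204.6 m
d_total = 311.5 + 204.6 = 516.1 m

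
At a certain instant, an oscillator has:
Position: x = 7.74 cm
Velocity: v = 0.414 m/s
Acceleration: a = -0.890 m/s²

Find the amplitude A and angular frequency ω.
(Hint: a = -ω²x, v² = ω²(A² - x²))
a = −ω²x → ω = √(|a|/x) = √(0.89/0.0774) = 3.391 rad/s
v² = ω²(A² − x²) → A = √(x² + v²/ω²) = √(0.0774² + 0.414²/3.391²) = 0.1446 m = 14.46 cm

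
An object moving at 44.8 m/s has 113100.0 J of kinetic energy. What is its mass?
KE = ½mv² → m = 2KE/v² = 2×113100.0/44.8² = 112.7 kg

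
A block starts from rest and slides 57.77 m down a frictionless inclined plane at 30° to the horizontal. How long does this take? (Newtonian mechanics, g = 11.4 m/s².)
a = g sin(θ) = 11.4 × sin(30°) = 5.7 m/s²
t = √(2d/a) = √(2 × 57.77 / 5.7) = 4.5 s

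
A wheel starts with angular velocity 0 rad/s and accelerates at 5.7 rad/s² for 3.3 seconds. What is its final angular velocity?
ω = ω₀ + αt = 0 + 5.7 × 3.3 = 18.81 rad/s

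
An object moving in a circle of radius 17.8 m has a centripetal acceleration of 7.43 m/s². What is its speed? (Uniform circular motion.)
v = √(a_c × r) = √(7.43 × 17.8) = 11.5 m/s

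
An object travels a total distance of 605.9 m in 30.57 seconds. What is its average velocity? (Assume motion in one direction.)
v_avg = Δd / Δt = 605.9 / 30.57 = 19.82 m/s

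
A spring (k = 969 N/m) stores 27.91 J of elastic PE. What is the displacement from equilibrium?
PE = ½kx² → x = √(2PE/k) = √(2×27.91/969) = 0.24 m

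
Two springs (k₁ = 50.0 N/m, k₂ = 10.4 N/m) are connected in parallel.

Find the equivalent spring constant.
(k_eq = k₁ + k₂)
k_eq = k₁ + k₂ = 50.0 + 10.4 = 60.4 N/m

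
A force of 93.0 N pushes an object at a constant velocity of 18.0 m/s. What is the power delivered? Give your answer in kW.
P = Fv = 93 N × 18 m/s = 1674 W = 1.674 kW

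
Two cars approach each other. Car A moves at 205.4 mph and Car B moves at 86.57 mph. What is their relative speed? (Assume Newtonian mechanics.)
v_rel = v_A + v_B = 205.4 + 86.57 = 292.0 mph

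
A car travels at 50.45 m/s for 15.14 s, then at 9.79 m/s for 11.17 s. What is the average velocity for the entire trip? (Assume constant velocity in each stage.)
d₁ = v₁t₁ = 50.45 × 15.14 = 763.813 m
d₂ = v₂t₂ = 9.79 × 11.17 = 109.354 m
d_total = 873.17 m, t_total = 26.31 s
v_avg = d_total/t_total = 873.17/26.31 = 33.19 m/s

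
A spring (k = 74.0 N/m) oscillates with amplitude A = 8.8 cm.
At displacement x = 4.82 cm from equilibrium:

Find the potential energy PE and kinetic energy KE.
E_total = ½kA² = ½×74.0×(0.088)² = 0.2865 J
PE = ½kx² = ½×74.0×(0.0482)² = 0.08596 J
KE = E_total − PE = 0.2006 J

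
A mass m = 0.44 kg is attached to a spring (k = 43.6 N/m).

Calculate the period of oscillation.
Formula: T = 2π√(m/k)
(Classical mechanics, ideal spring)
T = 2π√(m/k) = 2π√(0.44/43.6) = 0.6312 s; f = 1/T = 1.584 Hz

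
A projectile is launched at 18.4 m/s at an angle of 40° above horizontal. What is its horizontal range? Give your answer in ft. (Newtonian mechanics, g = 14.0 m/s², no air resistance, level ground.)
R = v₀² sin(2θ) / g (with unit conversion) = 78.13 ft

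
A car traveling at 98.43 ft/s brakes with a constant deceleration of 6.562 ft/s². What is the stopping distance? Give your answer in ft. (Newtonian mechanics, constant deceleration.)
d = v₀² / (2a) (with unit conversion) = 738.2 ft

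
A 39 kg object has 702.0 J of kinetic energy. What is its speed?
KE = ½mv² → v = √(2KE/m) = √(2×702.0/39) = 6.0 m/s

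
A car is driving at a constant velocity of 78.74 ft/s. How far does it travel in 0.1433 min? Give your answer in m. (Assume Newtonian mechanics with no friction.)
d = vt (with unit conversion) = 206.4 m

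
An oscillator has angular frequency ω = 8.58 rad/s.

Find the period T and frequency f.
T = 2π/ω = 2π/8.58 = 0.7323 s; f = ω/2π = 1.366 Hz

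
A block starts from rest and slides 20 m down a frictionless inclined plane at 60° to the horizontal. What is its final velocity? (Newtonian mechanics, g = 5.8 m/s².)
a = g sin(θ) = 5.8 × sin(60°) = 5.02 m/s²
v = √(2ad) = √(2 × 5.02 × 20) = 14.17 m/s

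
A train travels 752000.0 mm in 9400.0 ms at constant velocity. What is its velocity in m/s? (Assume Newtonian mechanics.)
v = d/t (with unit conversion) = 80.0 m/s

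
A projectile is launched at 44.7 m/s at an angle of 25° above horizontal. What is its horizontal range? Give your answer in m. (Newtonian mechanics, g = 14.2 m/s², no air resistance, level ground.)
R = v₀² sin(2θ) / g = 107.8 m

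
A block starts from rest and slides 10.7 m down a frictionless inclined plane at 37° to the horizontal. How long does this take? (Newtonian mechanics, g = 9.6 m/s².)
a = g sin(θ) = 9.6 × sin(37°) = 5.78 m/s²
t = √(2d/a) = √(2 × 10.7 / 5.78) = 1.92 s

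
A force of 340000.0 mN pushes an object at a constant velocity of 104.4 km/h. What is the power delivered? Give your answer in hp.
P = Fv = 340 N × 29 m/s = 9860 W = 13.22 hp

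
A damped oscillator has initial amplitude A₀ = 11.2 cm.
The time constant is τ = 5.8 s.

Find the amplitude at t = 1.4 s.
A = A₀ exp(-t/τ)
A = A₀ exp(−t/τ) = 11.2×exp(−1.4/5.8) = 8.798 cm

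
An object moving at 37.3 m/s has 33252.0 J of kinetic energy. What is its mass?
KE = ½mv² → m = 2KE/v² = 2×33252.0/37.3² = 47.8 kg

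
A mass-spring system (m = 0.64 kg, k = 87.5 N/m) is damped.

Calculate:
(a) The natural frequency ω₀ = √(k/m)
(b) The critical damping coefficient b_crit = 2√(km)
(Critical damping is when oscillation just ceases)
ω₀ = √(k/m) = √(87.5/0.64) = 11.69 rad/s
b_crit = 2√(km) = 2√(87.5×0.64) = 14.97 kg/s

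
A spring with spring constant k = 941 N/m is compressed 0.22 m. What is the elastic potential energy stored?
PE = ½kx² = ½×941×0.22² = 22.77 J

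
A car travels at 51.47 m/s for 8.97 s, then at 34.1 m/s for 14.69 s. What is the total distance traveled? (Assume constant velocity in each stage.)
d₁ = v₁t₁ = 51.47 × 8.97 = 461.686 m
d₂ = v₂t₂ = 34.1 × 14.69 = 500.929 m
d_total = 461.686 + 500.929 = 962.61 m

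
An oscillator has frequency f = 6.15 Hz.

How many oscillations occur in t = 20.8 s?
n = f×t = 6.15×20.8 = 127.9 oscillations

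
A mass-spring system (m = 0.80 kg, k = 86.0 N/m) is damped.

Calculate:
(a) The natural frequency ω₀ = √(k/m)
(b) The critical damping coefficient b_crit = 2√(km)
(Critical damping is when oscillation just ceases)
ω₀ = √(k/m) = √(86.0/0.8) = 10.37 rad/s
b_crit = 2√(km) = 2√(86.0×0.8) = 16.59 kg/s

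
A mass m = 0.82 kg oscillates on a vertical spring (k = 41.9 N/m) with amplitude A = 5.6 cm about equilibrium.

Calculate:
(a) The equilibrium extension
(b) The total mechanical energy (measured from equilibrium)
x_eq = mg/k = 0.82×9.81/41.9 = 0.192 m = 19.2 cm
E = ½kA² = ½×41.9×(0.056)² = 0.0657 J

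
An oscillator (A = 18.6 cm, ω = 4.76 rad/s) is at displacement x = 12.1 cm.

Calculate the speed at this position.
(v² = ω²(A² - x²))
v = ω√(A² − x²) = 4.76×√(0.186² − 0.121²) = 0.6724 m/s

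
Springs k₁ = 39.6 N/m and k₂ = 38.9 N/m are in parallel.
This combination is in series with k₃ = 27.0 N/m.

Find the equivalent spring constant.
k₁₂ = k₁ + k₂ = 78.5 N/m (parallel)
1/k_eq = 1/k₁₂ + 1/k₃ → k_eq = 20.09 N/m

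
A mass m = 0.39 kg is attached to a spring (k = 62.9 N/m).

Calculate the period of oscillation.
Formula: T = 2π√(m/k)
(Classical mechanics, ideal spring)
T = 2π√(m/k) = 2π√(0.39/62.9) = 0.4948 s; f = 1/T = 2.021 Hz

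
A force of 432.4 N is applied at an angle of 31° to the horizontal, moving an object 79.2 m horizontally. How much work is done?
W = Fd cosθ = 432.4×79.2×cos(31°) = 29355.0 J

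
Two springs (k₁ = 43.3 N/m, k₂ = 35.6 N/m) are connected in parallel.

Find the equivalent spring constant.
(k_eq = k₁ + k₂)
k_eq = k₁ + k₂ = 43.3 + 35.6 = 78.9 N/m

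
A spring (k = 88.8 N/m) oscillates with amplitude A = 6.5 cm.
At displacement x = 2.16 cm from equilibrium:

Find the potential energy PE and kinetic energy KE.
E_total = ½kA² = ½×88.8×(0.065)² = 0.1876 J
PE = ½kx² = ½×88.8×(0.0216)² = 0.02072 J
KE = E_total − PE = 0.1669 J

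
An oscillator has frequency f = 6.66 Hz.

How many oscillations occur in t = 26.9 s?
n = f×t = 6.66×26.9 = 179.2 oscillations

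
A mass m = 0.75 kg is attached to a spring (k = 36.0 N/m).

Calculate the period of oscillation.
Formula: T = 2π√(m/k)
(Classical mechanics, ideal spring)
T = 2π√(m/k) = 2π√(0.75/36.0) = 0.9069 s; f = 1/T = 1.103 Hz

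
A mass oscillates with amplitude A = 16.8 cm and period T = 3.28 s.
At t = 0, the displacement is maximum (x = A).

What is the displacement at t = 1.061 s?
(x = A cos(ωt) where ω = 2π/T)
ω = 2π/T = 2π/3.28 = 1.916 rad/s
x = A cos(ωt) = 16.8×cos(1.916×1.061) = -7.483 cm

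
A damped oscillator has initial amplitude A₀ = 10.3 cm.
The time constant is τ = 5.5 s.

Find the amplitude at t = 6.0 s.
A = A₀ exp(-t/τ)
A = A₀ exp(−t/τ) = 10.3×exp(−6.0/5.5) = 3.46 cm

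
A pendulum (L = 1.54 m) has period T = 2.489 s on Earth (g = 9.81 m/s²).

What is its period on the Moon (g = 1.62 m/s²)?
T = 2π√(L/g), so T_moon/T_earth = √(g_earth/g_moon)
T_moon = 2π√(1.54/1.62) = 6.126 s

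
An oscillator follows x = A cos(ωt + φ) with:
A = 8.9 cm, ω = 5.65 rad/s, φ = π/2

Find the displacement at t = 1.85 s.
x = A cos(ωt + φ) = 8.9×cos(5.65×1.85 + π/2) = 7.62 cm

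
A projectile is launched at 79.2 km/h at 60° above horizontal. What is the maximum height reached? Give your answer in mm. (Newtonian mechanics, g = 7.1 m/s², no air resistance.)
H = v₀²sin²(θ)/(2g) (with unit conversion) = 25560.0 mm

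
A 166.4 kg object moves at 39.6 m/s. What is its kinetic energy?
KE = ½mv² = ½×166.4×39.6² = 130470.9 J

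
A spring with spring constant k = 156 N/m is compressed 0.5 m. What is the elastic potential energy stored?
PE = ½kx² = ½×156×0.5² = 19.5 J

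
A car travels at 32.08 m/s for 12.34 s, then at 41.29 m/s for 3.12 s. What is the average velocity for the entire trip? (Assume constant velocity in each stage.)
d₁ = v₁t₁ = 32.08 × 12.34 = 395.867 m
d₂ = v₂t₂ = 41.29 × 3.12 = 128.825 m
d_total = 524.69 m, t_total = 15.46 s
v_avg = d_total/t_total = 524.69/15.46 = 33.94 m/s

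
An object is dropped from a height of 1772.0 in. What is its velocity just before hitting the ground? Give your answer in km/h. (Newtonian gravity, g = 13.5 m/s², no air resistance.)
v = √(2gh) (with unit conversion) = 125.5 km/h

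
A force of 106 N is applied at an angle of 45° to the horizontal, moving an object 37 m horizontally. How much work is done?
W = Fd cosθ = 106×37×cos(45°) = 2773.3 J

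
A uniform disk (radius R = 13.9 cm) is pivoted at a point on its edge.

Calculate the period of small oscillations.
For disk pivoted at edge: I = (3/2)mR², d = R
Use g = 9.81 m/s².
I/m = (3/2)R² = 0.02898 m²; d = R = 0.139 m
T = 2π√((3/2)R²/(gR)) = 2π√(3R/(2g)) = 0.916 s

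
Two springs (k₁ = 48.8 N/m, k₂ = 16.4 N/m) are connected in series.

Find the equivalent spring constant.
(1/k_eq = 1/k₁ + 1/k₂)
1/k_eq = 1/48.8 + 1/16.4 = 0.081467; k_eq = 12.27 N/m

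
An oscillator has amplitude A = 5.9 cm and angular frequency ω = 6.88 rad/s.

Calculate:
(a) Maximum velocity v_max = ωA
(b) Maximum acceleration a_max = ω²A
v_max = ωA = 6.88×0.059 = 0.4059 m/s
a_max = ω²A = 6.88²×0.059 = 2.793 m/s²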